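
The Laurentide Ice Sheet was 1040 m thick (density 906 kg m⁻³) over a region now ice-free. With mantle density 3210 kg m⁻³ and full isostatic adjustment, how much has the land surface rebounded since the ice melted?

Removing the load lets mantle flow back in; uplift u satisfies ρ_ice t = ρ_m u.
u = t ρ_ice/ρ_m = 1040 m × 906/3210 = 294 m.

294 m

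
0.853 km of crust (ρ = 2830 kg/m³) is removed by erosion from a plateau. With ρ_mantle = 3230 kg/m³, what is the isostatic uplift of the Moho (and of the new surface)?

Unloading: uplift u = e ρ_c/ρ_m = 0.853 km × 2830/3230 = 0.747 km.

0.747 km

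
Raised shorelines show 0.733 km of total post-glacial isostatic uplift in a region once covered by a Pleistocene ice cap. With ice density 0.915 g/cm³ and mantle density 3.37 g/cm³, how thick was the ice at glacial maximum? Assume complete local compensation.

u = t ρ_ice/ρ_m → t = u ρ_m/ρ_ice = 0.733 km × 3.37/0.915 = 2.7 km.

2.7 km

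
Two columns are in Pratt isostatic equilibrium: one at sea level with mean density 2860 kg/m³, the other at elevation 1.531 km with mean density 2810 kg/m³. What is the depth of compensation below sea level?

86 km

ρ_ref D = ρ (D + h) → D (ρ_ref − ρ) = ρ h.
D = ρ h/(ρ_ref − ρ) = 2810 × 1.531 km/(2860 − 2810) = 86 km.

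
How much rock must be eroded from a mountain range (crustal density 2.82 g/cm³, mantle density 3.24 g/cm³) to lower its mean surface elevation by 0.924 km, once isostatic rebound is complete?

Net drop Δ = e − u = e − e ρ_c/ρ_m = e (ρ_m − ρ_c)/ρ_m.
e = Δ ρ_m/(ρ_m − ρ_c) = 0.924 km × 3.24/0.42 = 7.13 km.

7.13 km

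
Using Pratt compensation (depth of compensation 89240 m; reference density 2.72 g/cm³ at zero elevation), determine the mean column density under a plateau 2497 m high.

2.65 g/cm³

Pratt balance: ρ_ref D = ρ (D + h).
ρ = ρ_ref D/(D + h) = 2.72 × 89240 m/(89240 m + 2497 m) = 2.65 g/cm³.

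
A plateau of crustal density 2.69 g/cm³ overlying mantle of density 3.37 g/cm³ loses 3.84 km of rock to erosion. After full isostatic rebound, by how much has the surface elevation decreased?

0.775 km

Rebound u = e ρ_c/ρ_m = 3.84 km × 2.69/3.37 = 3.065 km.
Net surface drop = e − u = 3.84 km − 3.065 km = e (ρ_m − ρ_c)/ρ_m = 0.775 km.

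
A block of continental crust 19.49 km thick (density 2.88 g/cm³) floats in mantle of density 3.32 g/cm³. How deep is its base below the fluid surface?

Draft d = t ρ_obj/ρ_fluid = 19.49 km × 2.88/3.32 = 16.9 km.

16.9 km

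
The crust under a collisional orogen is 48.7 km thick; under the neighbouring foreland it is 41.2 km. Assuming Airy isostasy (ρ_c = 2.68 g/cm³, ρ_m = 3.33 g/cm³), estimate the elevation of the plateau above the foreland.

Excess crust Δ = 48.7 km − 41.2 km = 7.5 km, split between elevation h and root r with h + r = Δ.
Airy balance ρ_c h = (ρ_m − ρ_c) r gives r = h ρ_c/(ρ_m − ρ_c), so h (1 + ρ_c/(ρ_m − ρ_c)) = Δ, i.e. h = Δ (ρ_m − ρ_c)/ρ_m.
h = 7.5 km × 0.65/3.33 = 1.46 km.

1.46 km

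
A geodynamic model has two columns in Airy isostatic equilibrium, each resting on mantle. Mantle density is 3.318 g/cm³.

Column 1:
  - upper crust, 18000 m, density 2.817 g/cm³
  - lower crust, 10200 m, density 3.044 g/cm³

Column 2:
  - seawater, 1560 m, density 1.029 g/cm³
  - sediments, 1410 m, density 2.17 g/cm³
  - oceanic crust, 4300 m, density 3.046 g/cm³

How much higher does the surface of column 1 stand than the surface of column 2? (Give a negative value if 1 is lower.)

For any compensation level in the mantle, the mantle terms cancel and isostasy reduces to e = (Σt_1 − Σt_2) − (Σ(ρt)_1 − Σ(ρt)_2) / ρ_m.
Σt_1 = 28200 m; Σt_2 = 7270 m; Σ(ρt)_1 = 81754.8; Σ(ρt)_2 = 17762.74 (in m·g/cm³).
e = (28200 − 7270) − (81754.8 − 17762.74) / 3.318 = 1640 m.

1640 m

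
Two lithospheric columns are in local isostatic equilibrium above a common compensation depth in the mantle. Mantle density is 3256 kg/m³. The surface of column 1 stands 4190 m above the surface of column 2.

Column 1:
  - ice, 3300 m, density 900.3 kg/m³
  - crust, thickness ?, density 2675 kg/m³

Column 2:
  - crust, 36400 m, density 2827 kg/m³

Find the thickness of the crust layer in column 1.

Take the compensation level at the base of the deeper column (depth z_c below the surface of column 1) and equate Σ ρ_i t_i down to z_c; mantle fills any gap and the z_c terms cancel.
Column 1: 3300×900.3 + x×2675 + (z_c − 3300 − x)×3256
Column 2: 4190×0 + 36400×2827 + (z_c − 4190 − 36400)×3256
The z_c×3256 term appears on both sides and cancels. Collect the known terms of each column as K = Σ(ρt)_known − 3256 × (depth of known layers): K_1 = 2970990 − 3256×3300 = −7773810; K_2 = 102902800 − 3256×(4190 + 36400) = −29258240.
Balance: K_1 − x×(3256 − 2675) = K_2, so x = (K_1 − K_2)/(3256 − 2675) = 21484400/581 = 37000 m.

37000 m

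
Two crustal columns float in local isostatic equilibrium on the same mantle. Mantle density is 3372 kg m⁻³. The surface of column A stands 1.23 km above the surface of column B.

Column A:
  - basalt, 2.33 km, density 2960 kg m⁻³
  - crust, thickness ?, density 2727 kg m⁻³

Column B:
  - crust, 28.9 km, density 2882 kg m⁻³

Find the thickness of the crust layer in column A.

Take the compensation level at the base of the deeper column (depth z_c below the surface of column A) and equate Σ ρ_i t_i down to z_c; mantle fills any gap and the z_c terms cancel.
Column A: 2.33×2960 + x×2727 + (z_c − 2.33 − x)×3372
Column B: 1.23×0 + 28.9×2882 + (z_c − 1.23 − 28.9)×3372
The z_c×3372 term appears on both sides and cancels. Collect the known terms of each column as K = Σ(ρt)_known − 3372 × (depth of known layers): K_A = 6896.8 − 3372×2.33 = −959.96; K_B = 83289.8 − 3372×(1.23 + 28.9) = −18308.56.
Balance: K_A − x×(3372 − 2727) = K_B, so x = (K_A − K_B)/(3372 − 2727) = 17348.6/645 = 26.9 km.

26.9 km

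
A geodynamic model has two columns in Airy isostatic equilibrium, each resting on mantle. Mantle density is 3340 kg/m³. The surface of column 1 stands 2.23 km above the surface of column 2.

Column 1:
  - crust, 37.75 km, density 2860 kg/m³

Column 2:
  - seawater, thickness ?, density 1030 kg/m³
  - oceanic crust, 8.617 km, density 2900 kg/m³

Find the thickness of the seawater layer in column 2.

2.98 km

Take the compensation level at the base of the deeper column (depth z_c below the surface of column 1) and equate Σ ρ_i t_i down to z_c; mantle fills any gap and the z_c terms cancel.
Column 1: 37.75×2860 + (z_c − 37.75)×3340
Column 2: 2.23×0 + x×1030 + 8.617×2900 + (z_c − 2.23 − 8.617 − x)×3340
The z_c×3340 term appears on both sides and cancels. Collect the known terms of each column as K = Σ(ρt)_known − 3340 × (depth of known layers): K_1 = 107965 − 3340×37.75 = −18120; K_2 = 24989.3 − 3340×(2.23 + 8.617) = −11239.68.
Balance: K_1 = K_2 − x×(3340 − 1030), so x = (K_2 − K_1)/(3340 − 1030) = 6880.32/2310 = 2.98 km.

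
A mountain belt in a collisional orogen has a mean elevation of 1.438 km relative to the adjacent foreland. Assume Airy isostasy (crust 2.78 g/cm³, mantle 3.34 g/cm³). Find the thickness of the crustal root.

7.14 km

Balancing pressure at the compensation depth: the weight of the topography is balanced by the buoyancy of the root, ρ_c h = (ρ_m − ρ_c) r.
r = h · ρ_c / (ρ_m − ρ_c) = 1.438 km × 2.78 / (3.34 − 2.78) = 7.14 km.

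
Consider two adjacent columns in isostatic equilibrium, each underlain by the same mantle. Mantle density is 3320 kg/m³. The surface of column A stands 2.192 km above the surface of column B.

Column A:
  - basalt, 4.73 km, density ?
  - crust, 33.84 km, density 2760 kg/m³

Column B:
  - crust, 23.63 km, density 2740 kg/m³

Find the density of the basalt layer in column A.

2890 kg/m³

Take the compensation level at the base of the deeper column (depth z_c below the surface of column A) and equate Σ ρ_i t_i down to z_c; mantle fills any gap and the z_c terms cancel.
Column A: 4.73×ρ + 33.84×2760 + (z_c − 38.57)×3320
Column B: 2.192×0 + 23.63×2740 + (z_c − 2.192 − 23.63)×3320
The z_c×3320 term appears on both sides and cancels. Collect the known terms of each column as K = Σ(ρt)_known − 3320 × (depth of known layers): K_A = 93398.4 − 3320×38.57 = −34654; K_B = 64746.2 − 3320×(2.192 + 23.63) = −20982.84.
Balance: K_A + 4.73×ρ = K_B, so ρ = (K_B − K_A)/4.73 = 13671.2/4.73 = 2890 kg/m³.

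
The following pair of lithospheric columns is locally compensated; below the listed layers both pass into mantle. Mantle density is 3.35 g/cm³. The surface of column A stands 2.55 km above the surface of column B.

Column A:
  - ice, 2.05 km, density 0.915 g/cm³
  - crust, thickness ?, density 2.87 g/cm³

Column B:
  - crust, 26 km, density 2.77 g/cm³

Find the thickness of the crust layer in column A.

Take the compensation level at the base of the deeper column (depth z_c below the surface of column A) and equate Σ ρ_i t_i down to z_c; mantle fills any gap and the z_c terms cancel.
Column A: 2.05×0.915 + x×2.87 + (z_c − 2.05 − x)×3.35
Column B: 2.55×0 + 26×2.77 + (z_c − 2.55 − 26)×3.35
The z_c×3.35 term appears on both sides and cancels. Collect the known terms of each column as K = Σ(ρt)_known − 3.35 × (depth of known layers): K_A = 1.87575 − 3.35×2.05 = −4.99175; K_B = 72.02 − 3.35×(2.55 + 26) = −23.6225.
Balance: K_A − x×(3.35 − 2.87) = K_B, so x = (K_A − K_B)/(3.35 − 2.87) = 18.6307/0.48 = 38.8 km.

38.8 km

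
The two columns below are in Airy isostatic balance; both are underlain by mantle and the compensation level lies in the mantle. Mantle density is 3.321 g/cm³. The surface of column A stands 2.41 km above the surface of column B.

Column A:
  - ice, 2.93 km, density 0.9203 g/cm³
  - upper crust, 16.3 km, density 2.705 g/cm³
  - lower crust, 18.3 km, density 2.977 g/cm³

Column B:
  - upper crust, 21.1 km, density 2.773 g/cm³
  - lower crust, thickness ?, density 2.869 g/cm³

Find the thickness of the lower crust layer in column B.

Take the compensation level at the base of the deeper column (depth z_c below the surface of column A) and equate Σ ρ_i t_i down to z_c; mantle fills any gap and the z_c terms cancel.
Column A: 2.93×0.9203 + 16.3×2.705 + 18.3×2.977 + (z_c − 37.53)×3.321
Column B: 2.41×0 + 21.1×2.773 + x×2.869 + (z_c − 2.41 − 21.1 − x)×3.321
The z_c×3.321 term appears on both sides and cancels. Collect the known terms of each column as K = Σ(ρt)_known − 3.321 × (depth of known layers): K_A = 101.267079 − 3.321×37.53 = −23.370051; K_B = 58.5103 − 3.321×(2.41 + 21.1) = −19.56641.
Balance: K_A = K_B − x×(3.321 − 2.869), so x = (K_B − K_A)/(3.321 − 2.869) = 3.80364/0.452 = 8.42 km.

8.42 km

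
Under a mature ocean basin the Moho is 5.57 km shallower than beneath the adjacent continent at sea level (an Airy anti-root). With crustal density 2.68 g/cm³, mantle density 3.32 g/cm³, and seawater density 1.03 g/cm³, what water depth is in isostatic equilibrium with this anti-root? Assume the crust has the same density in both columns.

Replacing a thickness d of crust by seawater at the top must be balanced by replacing crust with mantle at the base: d (ρ_c − ρ_w) = a (ρ_m − ρ_c).
d = a (ρ_m − ρ_c)/(ρ_c − ρ_w) = 5.57 km × 0.64/1.65 = 2.16 km.

2.16 km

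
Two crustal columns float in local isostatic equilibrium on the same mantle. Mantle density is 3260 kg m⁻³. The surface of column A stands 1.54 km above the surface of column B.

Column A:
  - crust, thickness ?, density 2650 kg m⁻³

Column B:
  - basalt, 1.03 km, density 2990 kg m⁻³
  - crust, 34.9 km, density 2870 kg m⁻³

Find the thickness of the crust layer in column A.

Take the compensation level at the base of the deeper column (depth z_c below the surface of column A) and equate Σ ρ_i t_i down to z_c; mantle fills any gap and the z_c terms cancel.
Column A: x×2650 + (z_c − 0 − x)×3260
Column B: 1.54×0 + 1.03×2990 + 34.9×2870 + (z_c − 1.54 − 35.93)×3260
The z_c×3260 term appears on both sides and cancels. Collect the known terms of each column as K = Σ(ρt)_known − 3260 × (depth of known layers): K_A = 0 − 3260×0 = 0; K_B = 103242.7 − 3260×(1.54 + 35.93) = −18909.5.
Balance: K_A − x×(3260 − 2650) = K_B, so x = (K_A − K_B)/(3260 − 2650) = 18909.5/610 = 31 km.

31 km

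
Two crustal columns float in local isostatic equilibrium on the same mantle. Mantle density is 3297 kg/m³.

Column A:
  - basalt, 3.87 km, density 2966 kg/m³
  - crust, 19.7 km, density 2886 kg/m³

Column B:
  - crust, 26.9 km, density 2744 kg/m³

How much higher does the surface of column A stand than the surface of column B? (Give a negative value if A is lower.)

For any compensation level in the mantle, the mantle terms cancel and isostasy reduces to e = (Σt_A − Σt_B) − (Σ(ρt)_A − Σ(ρt)_B) / ρ_m.
Σt_A = 23.57 km; Σt_B = 26.9 km; Σ(ρt)_A = 68332.62; Σ(ρt)_B = 73813.6 (in km·kg/m³).
e = (23.57 − 26.9) − (68332.62 − 73813.6) / 3297 = −1.67 km.

−1.67 km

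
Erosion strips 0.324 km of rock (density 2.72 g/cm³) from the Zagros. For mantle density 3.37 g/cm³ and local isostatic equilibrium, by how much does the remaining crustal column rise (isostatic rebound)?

Unloading: uplift u = e ρ_c/ρ_m = 0.324 km × 2.72/3.37 = 0.262 km.

0.262 km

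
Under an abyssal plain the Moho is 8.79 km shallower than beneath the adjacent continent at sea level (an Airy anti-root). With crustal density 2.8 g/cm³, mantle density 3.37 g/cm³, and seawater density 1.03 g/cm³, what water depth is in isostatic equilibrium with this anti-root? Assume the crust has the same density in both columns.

Replacing a thickness d of crust by seawater at the top must be balanced by replacing crust with mantle at the base: d (ρ_c − ρ_w) = a (ρ_m − ρ_c).
d = a (ρ_m − ρ_c)/(ρ_c − ρ_w) = 8.79 km × 0.57/1.77 = 2.83 km.

2.83 km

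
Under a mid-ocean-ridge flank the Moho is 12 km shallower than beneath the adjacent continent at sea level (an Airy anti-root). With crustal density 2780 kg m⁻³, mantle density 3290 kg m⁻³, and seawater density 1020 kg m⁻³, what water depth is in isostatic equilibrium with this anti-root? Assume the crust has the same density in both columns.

Replacing a thickness d of crust by seawater at the top must be balanced by replacing crust with mantle at the base: d (ρ_c − ρ_w) = a (ρ_m − ρ_c).
d = a (ρ_m − ρ_c)/(ρ_c − ρ_w) = 12 km × 510/1760 = 3.48 km.

3.48 km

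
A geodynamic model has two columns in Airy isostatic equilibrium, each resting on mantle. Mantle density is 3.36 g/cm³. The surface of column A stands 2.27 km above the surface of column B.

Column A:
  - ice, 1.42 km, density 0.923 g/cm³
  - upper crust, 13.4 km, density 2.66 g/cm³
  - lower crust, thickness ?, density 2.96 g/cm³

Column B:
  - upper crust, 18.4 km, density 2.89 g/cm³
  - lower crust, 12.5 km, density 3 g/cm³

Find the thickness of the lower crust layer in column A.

Take the compensation level at the base of the deeper column (depth z_c below the surface of column A) and equate Σ ρ_i t_i down to z_c; mantle fills any gap and the z_c terms cancel.
Column A: 1.42×0.923 + 13.4×2.66 + x×2.96 + (z_c − 14.82 − x)×3.36
Column B: 2.27×0 + 18.4×2.89 + 12.5×3 + (z_c − 2.27 − 30.9)×3.36
The z_c×3.36 term appears on both sides and cancels. Collect the known terms of each column as K = Σ(ρt)_known − 3.36 × (depth of known layers): K_A = 36.95466 − 3.36×14.82 = −12.84054; K_B = 90.676 − 3.36×(2.27 + 30.9) = −20.7752.
Balance: K_A − x×(3.36 − 2.96) = K_B, so x = (K_A − K_B)/(3.36 − 2.96) = 7.93466/0.4 = 19.8 km.

19.8 km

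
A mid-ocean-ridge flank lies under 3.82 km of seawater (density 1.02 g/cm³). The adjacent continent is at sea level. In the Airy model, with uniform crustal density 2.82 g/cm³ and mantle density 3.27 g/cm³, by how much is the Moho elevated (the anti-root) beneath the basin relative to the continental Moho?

15.3 km

In Airy isostatic equilibrium: replacing crust with seawater at the top is compensated by replacing crust with mantle at the base: d (ρ_c − ρ_w) = a (ρ_m − ρ_c).
a = d (ρ_c − ρ_w)/(ρ_m − ρ_c) = 3.82 km × 1.8/0.45 = 15.3 km.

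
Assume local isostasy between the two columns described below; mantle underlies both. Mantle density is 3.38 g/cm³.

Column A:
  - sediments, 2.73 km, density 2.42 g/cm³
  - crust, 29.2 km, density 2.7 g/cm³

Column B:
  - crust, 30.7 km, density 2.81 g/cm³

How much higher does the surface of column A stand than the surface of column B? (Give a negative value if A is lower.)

1.47 km

For any compensation level in the mantle, the mantle terms cancel and isostasy reduces to e = (Σt_A − Σt_B) − (Σ(ρt)_A − Σ(ρt)_B) / ρ_m.
Σt_A = 31.93 km; Σt_B = 30.7 km; Σ(ρt)_A = 85.4466; Σ(ρt)_B = 86.267 (in km·g/cm³).
e = (31.93 − 30.7) − (85.4466 − 86.267) / 3.38 = 1.47 km.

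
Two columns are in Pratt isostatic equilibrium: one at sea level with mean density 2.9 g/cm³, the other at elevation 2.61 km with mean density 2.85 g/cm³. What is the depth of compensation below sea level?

ρ_ref D = ρ (D + h) → D (ρ_ref − ρ) = ρ h.
D = ρ h/(ρ_ref − ρ) = 2.85 × 2.61 km/(2.9 − 2.85) = 149 km.

149 km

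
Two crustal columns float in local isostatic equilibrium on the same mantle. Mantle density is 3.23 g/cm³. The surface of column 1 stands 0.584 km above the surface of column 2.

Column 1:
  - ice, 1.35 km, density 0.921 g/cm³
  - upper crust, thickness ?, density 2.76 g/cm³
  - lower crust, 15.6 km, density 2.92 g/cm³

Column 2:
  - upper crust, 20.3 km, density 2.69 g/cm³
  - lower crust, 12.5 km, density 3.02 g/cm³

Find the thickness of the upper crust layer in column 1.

Take the compensation level at the base of the deeper column (depth z_c below the surface of column 1) and equate Σ ρ_i t_i down to z_c; mantle fills any gap and the z_c terms cancel.
Column 1: 1.35×0.921 + x×2.76 + 15.6×2.92 + (z_c − 16.95 − x)×3.23
Column 2: 0.584×0 + 20.3×2.69 + 12.5×3.02 + (z_c − 0.584 − 32.8)×3.23
The z_c×3.23 term appears on both sides and cancels. Collect the known terms of each column as K = Σ(ρt)_known − 3.23 × (depth of known layers): K_1 = 46.79535 − 3.23×16.95 = −7.95315; K_2 = 92.357 − 3.23×(0.584 + 32.8) = −15.47332.
Balance: K_1 − x×(3.23 − 2.76) = K_2, so x = (K_1 − K_2)/(3.23 − 2.76) = 7.52017/0.47 = 16 km.

16 km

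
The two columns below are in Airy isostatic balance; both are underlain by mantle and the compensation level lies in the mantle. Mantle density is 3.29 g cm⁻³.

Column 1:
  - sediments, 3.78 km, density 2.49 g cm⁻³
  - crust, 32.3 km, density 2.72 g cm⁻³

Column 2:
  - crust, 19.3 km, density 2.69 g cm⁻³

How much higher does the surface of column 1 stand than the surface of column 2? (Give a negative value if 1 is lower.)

For any compensation level in the mantle, the mantle terms cancel and isostasy reduces to e = (Σt_1 − Σt_2) − (Σ(ρt)_1 − Σ(ρt)_2) / ρ_m.
Σt_1 = 36.08 km; Σt_2 = 19.3 km; Σ(ρt)_1 = 97.2682; Σ(ρt)_2 = 51.917 (in km·g cm⁻³).
e = (36.08 − 19.3) − (97.2682 − 51.917) / 3.29 = 3 km.

3 km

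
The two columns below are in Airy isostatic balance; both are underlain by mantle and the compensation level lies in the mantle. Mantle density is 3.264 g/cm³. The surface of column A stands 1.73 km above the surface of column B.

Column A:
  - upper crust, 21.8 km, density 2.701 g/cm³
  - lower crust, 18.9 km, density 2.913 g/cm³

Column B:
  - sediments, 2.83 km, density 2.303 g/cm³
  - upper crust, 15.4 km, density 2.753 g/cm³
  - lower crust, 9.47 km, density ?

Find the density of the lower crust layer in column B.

2.98 g/cm³

Take the compensation level at the base of the deeper column (depth z_c below the surface of column A) and equate Σ ρ_i t_i down to z_c; mantle fills any gap and the z_c terms cancel.
Column A: 21.8×2.701 + 18.9×2.913 + (z_c − 40.7)×3.264
Column B: 1.73×0 + 2.83×2.303 + 15.4×2.753 + 9.47×ρ + (z_c − 1.73 − 27.7)×3.264
The z_c×3.264 term appears on both sides and cancels. Collect the known terms of each column as K = Σ(ρt)_known − 3.264 × (depth of known layers): K_A = 113.9375 − 3.264×40.7 = −18.9073; K_B = 48.91369 − 3.264×(1.73 + 27.7) = −47.14583.
Balance: K_A = K_B + 9.47×ρ, so ρ = (K_A − K_B)/9.47 = 28.2385/9.47 = 2.98 g/cm³.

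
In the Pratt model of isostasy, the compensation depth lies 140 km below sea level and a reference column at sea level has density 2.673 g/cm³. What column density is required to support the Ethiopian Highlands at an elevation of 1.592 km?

2.64 g/cm³

Pratt balance: ρ_ref D = ρ (D + h).
ρ = ρ_ref D/(D + h) = 2.673 × 140 km/(140 km + 1.592 km) = 2.64 g/cm³.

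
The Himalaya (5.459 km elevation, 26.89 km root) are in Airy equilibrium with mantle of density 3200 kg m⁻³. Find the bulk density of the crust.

2660 kg m⁻³

ρ_c h = (ρ_m − ρ_c) r → ρ_c (h + r) = ρ_m r → ρ_c = ρ_m r / (h + r).
ρ_c = 3200 × 26.89 km / (5.459 km + 26.89 km) = 2660 kg m⁻³.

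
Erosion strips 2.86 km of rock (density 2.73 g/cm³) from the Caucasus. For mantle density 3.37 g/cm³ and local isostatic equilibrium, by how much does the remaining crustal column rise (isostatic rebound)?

Unloading: uplift u = e ρ_c/ρ_m = 2.86 km × 2.73/3.37 = 2.32 km.

2.32 km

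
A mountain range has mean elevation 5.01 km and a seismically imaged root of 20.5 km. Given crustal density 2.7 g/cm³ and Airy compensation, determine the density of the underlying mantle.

Airy balance: ρ_c h = (ρ_m − ρ_c) r → ρ_m = ρ_c (1 + h/r).
ρ_m = 2.7 × (1 + 5.01 km/20.5 km) = 3.36 g/cm³.

3.36 g/cm³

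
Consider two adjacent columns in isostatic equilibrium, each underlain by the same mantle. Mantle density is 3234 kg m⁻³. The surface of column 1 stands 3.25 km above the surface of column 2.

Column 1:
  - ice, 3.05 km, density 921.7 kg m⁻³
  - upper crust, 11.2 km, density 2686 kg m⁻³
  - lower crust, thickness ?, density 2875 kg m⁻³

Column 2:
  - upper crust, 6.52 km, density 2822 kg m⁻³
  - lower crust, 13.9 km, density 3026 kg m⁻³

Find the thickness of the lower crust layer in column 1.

Take the compensation level at the base of the deeper column (depth z_c below the surface of column 1) and equate Σ ρ_i t_i down to z_c; mantle fills any gap and the z_c terms cancel.
Column 1: 3.05×921.7 + 11.2×2686 + x×2875 + (z_c − 14.25 − x)×3234
Column 2: 3.25×0 + 6.52×2822 + 13.9×3026 + (z_c − 3.25 − 20.42)×3234
The z_c×3234 term appears on both sides and cancels. Collect the known terms of each column as K = Σ(ρt)_known − 3234 × (depth of known layers): K_1 = 32894.385 − 3234×14.25 = −13190.115; K_2 = 60460.84 − 3234×(3.25 + 20.42) = −16087.94.
Balance: K_1 − x×(3234 − 2875) = K_2, so x = (K_1 − K_2)/(3234 − 2875) = 2897.82/359 = 8.07 km.

8.07 km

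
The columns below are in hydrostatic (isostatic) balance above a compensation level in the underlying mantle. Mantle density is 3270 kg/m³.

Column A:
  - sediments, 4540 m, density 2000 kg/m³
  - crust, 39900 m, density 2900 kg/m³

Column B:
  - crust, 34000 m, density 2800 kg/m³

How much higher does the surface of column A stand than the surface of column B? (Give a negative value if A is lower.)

1390 m

For any compensation level in the mantle, the mantle terms cancel and isostasy reduces to e = (Σt_A − Σt_B) − (Σ(ρt)_A − Σ(ρt)_B) / ρ_m.
Σt_A = 44440 m; Σt_B = 34000 m; Σ(ρt)_A = 124790000; Σ(ρt)_B = 95200000 (in m·kg/m³).
e = (44440 − 34000) − (124790000 − 95200000) / 3270 = 1390 m.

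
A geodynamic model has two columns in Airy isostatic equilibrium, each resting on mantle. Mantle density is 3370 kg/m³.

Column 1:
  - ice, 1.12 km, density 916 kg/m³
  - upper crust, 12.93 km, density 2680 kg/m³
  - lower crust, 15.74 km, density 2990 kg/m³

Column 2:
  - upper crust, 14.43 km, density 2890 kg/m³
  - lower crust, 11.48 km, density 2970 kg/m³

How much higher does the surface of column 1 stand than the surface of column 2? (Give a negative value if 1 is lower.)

For any compensation level in the mantle, the mantle terms cancel and isostasy reduces to e = (Σt_1 − Σt_2) − (Σ(ρt)_1 − Σ(ρt)_2) / ρ_m.
Σt_1 = 29.79 km; Σt_2 = 25.91 km; Σ(ρt)_1 = 82740.92; Σ(ρt)_2 = 75798.3 (in km·kg/m³).
e = (29.79 − 25.91) − (82740.92 − 75798.3) / 3370 = 1.82 km.

1.82 km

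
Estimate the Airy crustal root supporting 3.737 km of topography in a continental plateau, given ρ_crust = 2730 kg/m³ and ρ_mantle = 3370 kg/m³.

Equating mass per unit area of the two columns: the weight of the topography is balanced by the buoyancy of the root, ρ_c h = (ρ_m − ρ_c) r.
r = h · ρ_c / (ρ_m − ρ_c) = 3.737 km × 2730 / (3370 − 2730) = 15.9 km.

15.9 km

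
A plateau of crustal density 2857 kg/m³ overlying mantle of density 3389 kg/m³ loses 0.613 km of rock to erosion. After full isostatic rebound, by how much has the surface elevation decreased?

Rebound u = e ρ_c/ρ_m = 0.613 km × 2857/3389 = 0.5168 km.
Net surface drop = e − u = 0.613 km − 0.5168 km = e (ρ_m − ρ_c)/ρ_m = 0.0962 km.

0.0962 km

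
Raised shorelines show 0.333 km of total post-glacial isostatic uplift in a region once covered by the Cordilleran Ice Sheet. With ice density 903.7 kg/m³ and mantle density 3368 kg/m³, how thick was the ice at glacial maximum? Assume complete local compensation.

u = t ρ_ice/ρ_m → t = u ρ_m/ρ_ice = 0.333 km × 3368/903.7 = 1.24 km.

1.24 km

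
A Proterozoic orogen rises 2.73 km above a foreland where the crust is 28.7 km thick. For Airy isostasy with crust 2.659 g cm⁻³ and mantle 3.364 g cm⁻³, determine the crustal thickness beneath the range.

41.7 km

Root depth r = h ρ_c / (ρ_m − ρ_c) = 2.73 km × 2.659 / 0.705 = 10.3 km.
Total thickness = T + h + r = 28.7 km + 2.73 km + 10.3 km = 41.7 km.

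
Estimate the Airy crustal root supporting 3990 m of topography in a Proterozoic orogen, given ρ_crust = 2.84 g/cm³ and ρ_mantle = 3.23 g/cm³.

29100 m

Isostatic balance requires: the weight of the topography is balanced by the buoyancy of the root, ρ_c h = (ρ_m − ρ_c) r.
r = h · ρ_c / (ρ_m − ρ_c) = 3990 m × 2.84 / (3.23 − 2.84) = 29100 m.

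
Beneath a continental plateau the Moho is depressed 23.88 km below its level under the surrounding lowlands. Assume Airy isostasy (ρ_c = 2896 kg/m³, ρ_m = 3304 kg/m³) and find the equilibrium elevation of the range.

3.36 km

Equating mass per unit area of the two columns: ρ_c h = (ρ_m − ρ_c) r.
h = r (ρ_m − ρ_c) / ρ_c = 23.88 km × (3304 − 2896) / 2896 = 3.36 km.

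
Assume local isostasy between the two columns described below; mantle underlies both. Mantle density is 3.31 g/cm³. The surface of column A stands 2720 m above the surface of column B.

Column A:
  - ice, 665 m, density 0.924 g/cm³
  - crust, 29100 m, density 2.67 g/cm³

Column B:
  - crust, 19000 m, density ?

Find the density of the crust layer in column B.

2.72 g/cm³

Take the compensation level at the base of the deeper column (depth z_c below the surface of column A) and equate Σ ρ_i t_i down to z_c; mantle fills any gap and the z_c terms cancel.
Column A: 665×0.924 + 29100×2.67 + (z_c − 29765)×3.31
Column B: 2720×0 + 19000×ρ + (z_c − 2720 − 19000)×3.31
The z_c×3.31 term appears on both sides and cancels. Collect the known terms of each column as K = Σ(ρt)_known − 3.31 × (depth of known layers): K_A = 78311.46 − 3.31×29765 = −20210.69; K_B = 0 − 3.31×(2720 + 19000) = −71893.2.
Balance: K_A = K_B + 19000×ρ, so ρ = (K_A − K_B)/19000 = 51682.5/19000 = 2.72 g/cm³.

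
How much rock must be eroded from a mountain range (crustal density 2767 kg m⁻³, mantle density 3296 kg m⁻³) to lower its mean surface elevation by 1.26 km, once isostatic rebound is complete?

Net drop Δ = e − u = e − e ρ_c/ρ_m = e (ρ_m − ρ_c)/ρ_m.
e = Δ ρ_m/(ρ_m − ρ_c) = 1.26 km × 3296/529 = 7.85 km.

7.85 km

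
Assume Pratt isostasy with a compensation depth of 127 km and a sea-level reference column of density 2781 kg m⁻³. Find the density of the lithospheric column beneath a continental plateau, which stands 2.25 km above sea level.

2730 kg m⁻³

Pratt balance: ρ_ref D = ρ (D + h).
ρ = ρ_ref D/(D + h) = 2781 × 127 km/(127 km + 2.25 km) = 2730 kg m⁻³.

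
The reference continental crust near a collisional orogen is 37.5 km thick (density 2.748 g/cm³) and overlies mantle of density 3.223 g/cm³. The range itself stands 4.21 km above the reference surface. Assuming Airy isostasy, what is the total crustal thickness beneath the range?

Root depth r = h ρ_c / (ρ_m − ρ_c) = 4.21 km × 2.748 / 0.475 = 24.36 km.
Total thickness = T + h + r = 37.5 km + 4.21 km + 24.36 km = 66.1 km.

66.1 km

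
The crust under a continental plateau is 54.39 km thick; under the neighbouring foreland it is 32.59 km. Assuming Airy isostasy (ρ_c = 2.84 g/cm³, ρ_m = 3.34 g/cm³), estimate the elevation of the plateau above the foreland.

3.26 km

Excess crust Δ = 54.39 km − 32.59 km = 21.8 km, split between elevation h and root r with h + r = Δ.
Airy balance ρ_c h = (ρ_m − ρ_c) r gives r = h ρ_c/(ρ_m − ρ_c), so h (1 + ρ_c/(ρ_m − ρ_c)) = Δ, i.e. h = Δ (ρ_m − ρ_c)/ρ_m.
h = 21.8 km × 0.5/3.34 = 3.26 km.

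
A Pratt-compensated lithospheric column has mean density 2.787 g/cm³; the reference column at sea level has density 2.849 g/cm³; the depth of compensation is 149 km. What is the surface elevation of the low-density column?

3.31 km

ρ_ref D = ρ (D + h) → h = D (ρ_ref − ρ)/ρ.
h = 149 km × (2.849 − 2.787)/2.787 = 3.31 km.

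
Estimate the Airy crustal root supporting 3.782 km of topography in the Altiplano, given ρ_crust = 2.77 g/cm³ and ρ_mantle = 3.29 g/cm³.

Equating mass per unit area of the two columns: the weight of the topography is balanced by the buoyancy of the root, ρ_c h = (ρ_m − ρ_c) r.
r = h · ρ_c / (ρ_m − ρ_c) = 3.782 km × 2.77 / (3.29 − 2.77) = 20.1 km.

20.1 km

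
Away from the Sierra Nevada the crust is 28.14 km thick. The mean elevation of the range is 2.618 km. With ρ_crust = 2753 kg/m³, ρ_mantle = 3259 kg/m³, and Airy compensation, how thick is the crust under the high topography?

Root depth r = h ρ_c / (ρ_m − ρ_c) = 2.618 km × 2753 / 506 = 14.24 km.
Total thickness = T + h + r = 28.14 km + 2.618 km + 14.24 km = 45 km.

45 km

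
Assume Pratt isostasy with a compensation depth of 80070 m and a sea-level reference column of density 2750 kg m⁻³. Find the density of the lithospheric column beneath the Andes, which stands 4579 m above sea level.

2600 kg m⁻³

Pratt balance: ρ_ref D = ρ (D + h).
ρ = ρ_ref D/(D + h) = 2750 × 80070 m/(80070 m + 4579 m) = 2600 kg m⁻³.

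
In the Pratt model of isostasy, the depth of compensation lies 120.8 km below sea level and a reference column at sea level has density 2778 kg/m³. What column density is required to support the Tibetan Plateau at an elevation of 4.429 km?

Pratt balance: ρ_ref D = ρ (D + h).
ρ = ρ_ref D/(D + h) = 2778 × 120.8 km/(120.8 km + 4.429 km) = 2680 kg/m³.

2680 kg/m³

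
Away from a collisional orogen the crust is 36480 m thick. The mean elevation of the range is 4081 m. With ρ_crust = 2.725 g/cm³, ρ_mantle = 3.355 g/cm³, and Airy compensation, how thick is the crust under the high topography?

58200 m

Root depth r = h ρ_c / (ρ_m − ρ_c) = 4081 m × 2.725 / 0.63 = 17650 m.
Total thickness = T + h + r = 36480 m + 4081 m + 17650 m = 58200 m.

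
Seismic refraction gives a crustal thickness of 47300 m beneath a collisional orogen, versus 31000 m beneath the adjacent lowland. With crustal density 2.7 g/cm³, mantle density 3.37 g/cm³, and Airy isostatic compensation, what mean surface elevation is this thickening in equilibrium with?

3240 m

Excess crust Δ = 47300 m − 31000 m = 16300 m, split between elevation h and root r with h + r = Δ.
Airy balance ρ_c h = (ρ_m − ρ_c) r gives r = h ρ_c/(ρ_m − ρ_c), so h (1 + ρ_c/(ρ_m − ρ_c)) = Δ, i.e. h = Δ (ρ_m − ρ_c)/ρ_m.
h = 16300 m × 0.67/3.37 = 3240 m.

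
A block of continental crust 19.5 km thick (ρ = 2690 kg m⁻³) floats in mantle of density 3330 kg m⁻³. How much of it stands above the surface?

3.75 km

Floating equilibrium: submerged depth d = t ρ_obj/ρ_fluid = 19.5 km × 2690/3330 = 15.75 km.
Freeboard = t − d = 19.5 km − 15.75 km = 3.75 km.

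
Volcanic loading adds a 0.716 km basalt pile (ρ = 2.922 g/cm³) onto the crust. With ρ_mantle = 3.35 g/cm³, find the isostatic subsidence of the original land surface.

0.625 km

Subaerial loading: s = t ρ_load / ρ_m.
s = 0.716 km × 2.922/3.35 = 0.625 km.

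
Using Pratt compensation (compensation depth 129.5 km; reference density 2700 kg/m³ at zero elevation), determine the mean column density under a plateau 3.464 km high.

2630 kg/m³

Pratt balance: ρ_ref D = ρ (D + h).
ρ = ρ_ref D/(D + h) = 2700 × 129.5 km/(129.5 km + 3.464 km) = 2630 kg/m³.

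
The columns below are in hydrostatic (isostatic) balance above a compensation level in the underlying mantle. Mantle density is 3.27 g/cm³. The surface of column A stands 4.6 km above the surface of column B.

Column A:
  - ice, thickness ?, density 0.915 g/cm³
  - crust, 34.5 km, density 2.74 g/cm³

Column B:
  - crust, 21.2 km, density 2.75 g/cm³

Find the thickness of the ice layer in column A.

Take the compensation level at the base of the deeper column (depth z_c below the surface of column A) and equate Σ ρ_i t_i down to z_c; mantle fills any gap and the z_c terms cancel.
Column A: x×0.915 + 34.5×2.74 + (z_c − 34.5 − x)×3.27
Column B: 4.6×0 + 21.2×2.75 + (z_c − 4.6 − 21.2)×3.27
The z_c×3.27 term appears on both sides and cancels. Collect the known terms of each column as K = Σ(ρt)_known − 3.27 × (depth of known layers): K_A = 94.53 − 3.27×34.5 = −18.285; K_B = 58.3 − 3.27×(4.6 + 21.2) = −26.066.
Balance: K_A − x×(3.27 − 0.915) = K_B, so x = (K_A − K_B)/(3.27 − 0.915) = 7.781/2.355 = 3.3 km.

3.3 km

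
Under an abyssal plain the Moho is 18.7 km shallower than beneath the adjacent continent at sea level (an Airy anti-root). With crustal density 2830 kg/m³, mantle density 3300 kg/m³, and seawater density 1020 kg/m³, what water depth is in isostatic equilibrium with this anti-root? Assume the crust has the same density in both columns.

4.86 km

Replacing a thickness d of crust by seawater at the top must be balanced by replacing crust with mantle at the base: d (ρ_c − ρ_w) = a (ρ_m − ρ_c).
d = a (ρ_m − ρ_c)/(ρ_c − ρ_w) = 18.7 km × 470/1810 = 4.86 km.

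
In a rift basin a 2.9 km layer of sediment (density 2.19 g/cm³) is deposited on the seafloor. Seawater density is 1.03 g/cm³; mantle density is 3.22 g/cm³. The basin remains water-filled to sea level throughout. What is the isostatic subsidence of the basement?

Submarine loading: the sediment displaces seawater, and the subsidence is in turn flooded, so s (ρ_m − ρ_w) = t (ρ_sed − ρ_w).
s = 2.9 km × (2.19 − 1.03) / (3.22 − 1.03) = 1.54 km.

1.54 km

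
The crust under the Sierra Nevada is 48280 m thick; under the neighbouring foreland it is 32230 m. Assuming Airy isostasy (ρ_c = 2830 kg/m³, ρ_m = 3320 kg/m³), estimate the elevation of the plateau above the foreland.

Excess crust Δ = 48280 m − 32230 m = 16050 m, split between elevation h and root r with h + r = Δ.
Airy balance ρ_c h = (ρ_m − ρ_c) r gives r = h ρ_c/(ρ_m − ρ_c), so h (1 + ρ_c/(ρ_m − ρ_c)) = Δ, i.e. h = Δ (ρ_m − ρ_c)/ρ_m.
h = 16050 m × 490/3320 = 2370 m.

2370 m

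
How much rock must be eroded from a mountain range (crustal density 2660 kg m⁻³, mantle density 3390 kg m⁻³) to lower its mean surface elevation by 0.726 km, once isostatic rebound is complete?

3.37 km

Net drop Δ = e − u = e − e ρ_c/ρ_m = e (ρ_m − ρ_c)/ρ_m.
e = Δ ρ_m/(ρ_m − ρ_c) = 0.726 km × 3390/730 = 3.37 km.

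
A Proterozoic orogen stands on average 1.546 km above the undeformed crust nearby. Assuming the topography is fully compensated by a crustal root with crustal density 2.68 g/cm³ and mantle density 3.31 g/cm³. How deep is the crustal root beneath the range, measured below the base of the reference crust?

Isostatic balance requires: the weight of the topography is balanced by the buoyancy of the root, ρ_c h = (ρ_m − ρ_c) r.
r = h · ρ_c / (ρ_m − ρ_c) = 1.546 km × 2.68 / (3.31 − 2.68) = 6.58 km.

6.58 km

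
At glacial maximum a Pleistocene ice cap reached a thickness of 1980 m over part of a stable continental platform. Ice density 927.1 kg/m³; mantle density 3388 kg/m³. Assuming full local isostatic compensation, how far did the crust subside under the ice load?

542 m

Isostatic balance requires: the ice load ρ_ice t is balanced by mantle displaced below, ρ_m s.
s = t ρ_ice / ρ_m = 1980 m × 927.1/3388 = 542 m.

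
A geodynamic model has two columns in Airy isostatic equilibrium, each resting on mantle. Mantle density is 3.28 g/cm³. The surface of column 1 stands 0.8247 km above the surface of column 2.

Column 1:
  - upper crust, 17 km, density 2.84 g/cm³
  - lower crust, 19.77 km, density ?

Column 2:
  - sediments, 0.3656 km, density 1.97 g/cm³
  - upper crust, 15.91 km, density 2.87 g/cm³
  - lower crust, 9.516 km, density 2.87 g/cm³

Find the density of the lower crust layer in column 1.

Take the compensation level at the base of the deeper column (depth z_c below the surface of column 1) and equate Σ ρ_i t_i down to z_c; mantle fills any gap and the z_c terms cancel.
Column 1: 17×2.84 + 19.77×ρ + (z_c − 36.77)×3.28
Column 2: 0.8247×0 + 0.3656×1.97 + 15.91×2.87 + 9.516×2.87 + (z_c − 0.8247 − 25.7916)×3.28
The z_c×3.28 term appears on both sides and cancels. Collect the known terms of each column as K = Σ(ρt)_known − 3.28 × (depth of known layers): K_1 = 48.28 − 3.28×36.77 = −72.3256; K_2 = 73.692852 − 3.28×(0.8247 + 25.7916) = −13.608612.
Balance: K_1 + 19.77×ρ = K_2, so ρ = (K_2 − K_1)/19.77 = 58.717/19.77 = 2.97 g/cm³.

2.97 g/cm³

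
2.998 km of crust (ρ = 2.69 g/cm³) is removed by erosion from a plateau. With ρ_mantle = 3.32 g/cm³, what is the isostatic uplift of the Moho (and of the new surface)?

Unloading: uplift u = e ρ_c/ρ_m = 2.998 km × 2.69/3.32 = 2.43 km.

2.43 km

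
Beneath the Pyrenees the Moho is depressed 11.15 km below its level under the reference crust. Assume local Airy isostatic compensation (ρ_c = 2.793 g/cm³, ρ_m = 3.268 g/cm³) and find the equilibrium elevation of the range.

Equating mass per unit area of the two columns: ρ_c h = (ρ_m − ρ_c) r.
h = r (ρ_m − ρ_c) / ρ_c = 11.15 km × (3.268 − 2.793) / 2.793 = 1.9 km.

1.9 km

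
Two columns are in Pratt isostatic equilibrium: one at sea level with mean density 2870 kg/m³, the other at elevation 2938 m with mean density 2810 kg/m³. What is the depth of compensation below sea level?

138000 m

ρ_ref D = ρ (D + h) → D (ρ_ref − ρ) = ρ h.
D = ρ h/(ρ_ref − ρ) = 2810 × 2938 m/(2870 − 2810) = 138000 m.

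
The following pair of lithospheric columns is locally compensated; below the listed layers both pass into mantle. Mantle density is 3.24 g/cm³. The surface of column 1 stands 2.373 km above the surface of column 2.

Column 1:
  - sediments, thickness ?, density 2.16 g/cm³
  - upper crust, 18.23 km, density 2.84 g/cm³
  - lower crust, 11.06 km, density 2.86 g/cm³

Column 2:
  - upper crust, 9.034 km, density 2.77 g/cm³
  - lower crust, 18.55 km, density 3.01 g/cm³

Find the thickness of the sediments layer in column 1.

Take the compensation level at the base of the deeper column (depth z_c below the surface of column 1) and equate Σ ρ_i t_i down to z_c; mantle fills any gap and the z_c terms cancel.
Column 1: x×2.16 + 18.23×2.84 + 11.06×2.86 + (z_c − 29.29 − x)×3.24
Column 2: 2.373×0 + 9.034×2.77 + 18.55×3.01 + (z_c − 2.373 − 27.584)×3.24
The z_c×3.24 term appears on both sides and cancels. Collect the known terms of each column as K = Σ(ρt)_known − 3.24 × (depth of known layers): K_1 = 83.4048 − 3.24×29.29 = −11.4948; K_2 = 80.85968 − 3.24×(2.373 + 27.584) = −16.201.
Balance: K_1 − x×(3.24 − 2.16) = K_2, so x = (K_1 − K_2)/(3.24 − 2.16) = 4.7062/1.08 = 4.36 km.

4.36 km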